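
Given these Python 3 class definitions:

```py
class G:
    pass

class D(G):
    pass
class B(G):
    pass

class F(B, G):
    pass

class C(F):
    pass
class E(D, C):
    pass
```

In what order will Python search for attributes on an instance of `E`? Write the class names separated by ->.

E -> D -> C -> F -> B -> G -> object

L[E] = E + merge(L[D], L[C], [D C])
  take D:  [D G object] + [C F B G object] + [D C]
  take C:  [G object] + [C F B G object] + [C]
  take F:  [G object] + [F B G object]
  take B:  [G object] + [B G object]
  take G:  [G object] + [G object]
  take object:  [object] + [object]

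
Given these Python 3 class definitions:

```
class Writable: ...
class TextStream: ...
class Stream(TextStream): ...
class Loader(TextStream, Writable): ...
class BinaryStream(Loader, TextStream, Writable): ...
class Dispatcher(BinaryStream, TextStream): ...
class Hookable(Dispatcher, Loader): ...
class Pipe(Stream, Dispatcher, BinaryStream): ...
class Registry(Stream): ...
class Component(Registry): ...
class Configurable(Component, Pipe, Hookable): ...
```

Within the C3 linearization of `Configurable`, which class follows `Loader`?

TextStream

L[Configurable] = Configurable + merge(L[Component], L[Pipe], L[Hookable], [Component Pipe Hookable])
  take Component:  [Component Registry Stream TextStream object] + [Pipe Stream Dispatcher BinaryStream Loader TextStream Writable object] + [Hookable Dispatcher BinaryStream Loader TextStream Writable object] + [Component Pipe Hookable]
  take Registry:  [Registry Stream TextStream object] + [Pipe Stream Dispatcher BinaryStream Loader TextStream Writable object] + [Hookable Dispatcher BinaryStream Loader TextStream Writable object] + [Pipe Hookable]
  take Pipe:  [Stream TextStream object] + [Pipe Stream Dispatcher BinaryStream Loader TextStream Writable object] + [Hookable Dispatcher BinaryStream Loader TextStream Writable object] + [Pipe Hookable]
  take Stream:  [Stream TextStream object] + [Stream Dispatcher BinaryStream Loader TextStream Writable object] + [Hookable Dispatcher BinaryStream Loader TextStream Writable object] + [Hookable]
  take Hookable:  [TextStream object] + [Dispatcher BinaryStream Loader TextStream Writable object] + [Hookable Dispatcher BinaryStream Loader TextStream Writable object] + [Hookable]
  take Dispatcher:  [TextStream object] + [Dispatcher BinaryStream Loader TextStream Writable object] + [Dispatcher BinaryStream Loader TextStream Writable object]
  take BinaryStream:  [TextStream object] + [BinaryStream Loader TextStream Writable object] + [BinaryStream Loader TextStream Writable object]
  take Loader:  [TextStream object] + [Loader TextStream Writable object] + [Loader TextStream Writable object]
  take TextStream:  [TextStream object] + [TextStream Writable object] + [TextStream Writable object]
  take Writable:  [object] + [Writable object] + [Writable object]
  take object:  [object] + [object] + [object]
MRO: Configurable Component Registry Pipe Stream Hookable Dispatcher BinaryStream Loader TextStream Writable object
Loader is at position 8; next is TextStream.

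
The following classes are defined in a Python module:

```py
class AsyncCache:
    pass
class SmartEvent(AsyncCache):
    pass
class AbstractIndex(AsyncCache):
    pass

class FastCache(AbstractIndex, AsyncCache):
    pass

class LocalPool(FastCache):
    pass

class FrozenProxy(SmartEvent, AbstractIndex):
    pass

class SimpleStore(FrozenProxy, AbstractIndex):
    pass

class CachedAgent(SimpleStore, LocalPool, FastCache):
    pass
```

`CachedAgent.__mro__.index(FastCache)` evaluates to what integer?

5

L[CachedAgent] = CachedAgent + merge(L[SimpleStore], L[LocalPool], L[FastCache], [SimpleStore LocalPool FastCache])
  take SimpleStore:  [SimpleStore FrozenProxy SmartEvent AbstractIndex AsyncCache object] + [LocalPool FastCache AbstractIndex AsyncCache object] + [FastCache AbstractIndex AsyncCache object] + [SimpleStore LocalPool FastCache]
  take FrozenProxy:  [FrozenProxy SmartEvent AbstractIndex AsyncCache object] + [LocalPool FastCache AbstractIndex AsyncCache object] + [FastCache AbstractIndex AsyncCache object] + [LocalPool FastCache]
  take SmartEvent:  [SmartEvent AbstractIndex AsyncCache object] + [LocalPool FastCache AbstractIndex AsyncCache object] + [FastCache AbstractIndex AsyncCache object] + [LocalPool FastCache]
  take LocalPool:  [AbstractIndex AsyncCache object] + [LocalPool FastCache AbstractIndex AsyncCache object] + [FastCache AbstractIndex AsyncCache object] + [LocalPool FastCache]
  take FastCache:  [AbstractIndex AsyncCache object] + [FastCache AbstractIndex AsyncCache object] + [FastCache AbstractIndex AsyncCache object] + [FastCache]
  take AbstractIndex:  [AbstractIndex AsyncCache object] + [AbstractIndex AsyncCache object] + [AbstractIndex AsyncCache object]
  take AsyncCache:  [AsyncCache object] + [AsyncCache object] + [AsyncCache object]
  take object:  [object] + [object] + [object]
MRO: CachedAgent SimpleStore FrozenProxy SmartEvent LocalPool FastCache AbstractIndex AsyncCache object
FastCache sits at index 5.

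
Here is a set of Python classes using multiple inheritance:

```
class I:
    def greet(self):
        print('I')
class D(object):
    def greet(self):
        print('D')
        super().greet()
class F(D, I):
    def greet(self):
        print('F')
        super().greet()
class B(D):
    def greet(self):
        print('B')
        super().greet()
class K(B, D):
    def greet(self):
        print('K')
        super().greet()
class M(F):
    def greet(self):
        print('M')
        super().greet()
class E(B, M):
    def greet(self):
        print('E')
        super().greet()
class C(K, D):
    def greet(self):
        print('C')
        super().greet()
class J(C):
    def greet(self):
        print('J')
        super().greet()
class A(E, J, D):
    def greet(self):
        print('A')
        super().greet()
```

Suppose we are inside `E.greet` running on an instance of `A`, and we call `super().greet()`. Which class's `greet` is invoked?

J

L[A] = A + merge(L[E], L[J], L[D], [E J D])
  take E:  [E B M F D I object] + [J C K B D object] + [D object] + [E J D]
  take J:  [B M F D I object] + [J C K B D object] + [D object] + [J D]
  take C:  [B M F D I object] + [C K B D object] + [D object] + [D]
  take K:  [B M F D I object] + [K B D object] + [D object] + [D]
  take B:  [B M F D I object] + [B D object] + [D object] + [D]
  take M:  [M F D I object] + [D object] + [D object] + [D]
  take F:  [F D I object] + [D object] + [D object] + [D]
  take D:  [D I object] + [D object] + [D object] + [D]
  take I:  [I object] + [object] + [object]
  take object:  [object] + [object] + [object]
MRO: A E J C K B M F D I object
super() in E.greet on a A instance goes to the class after E in A's MRO: J.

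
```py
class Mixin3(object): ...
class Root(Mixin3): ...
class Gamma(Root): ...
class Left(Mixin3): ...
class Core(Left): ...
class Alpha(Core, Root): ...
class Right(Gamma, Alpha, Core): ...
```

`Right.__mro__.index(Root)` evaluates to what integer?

L[Right] = Right + merge(L[Gamma], L[Alpha], L[Core], [Gamma Alpha Core])
  take Gamma:  [Gamma Root Mixin3 object] + [Alpha Core Left Root Mixin3 object] + [Core Left Mixin3 object] + [Gamma Alpha Core]
  take Alpha:  [Root Mixin3 object] + [Alpha Core Left Root Mixin3 object] + [Core Left Mixin3 object] + [Alpha Core]
  take Core:  [Root Mixin3 object] + [Core Left Root Mixin3 object] + [Core Left Mixin3 object] + [Core]
  take Left:  [Root Mixin3 object] + [Left Root Mixin3 object] + [Left Mixin3 object]
  take Root:  [Root Mixin3 object] + [Root Mixin3 object] + [Mixin3 object]
  take Mixin3:  [Mixin3 object] + [Mixin3 object] + [Mixin3 object]
  take object:  [object] + [object] + [object]
MRO: Right Gamma Alpha Core Left Root Mixin3 object
Root sits at index 5.

5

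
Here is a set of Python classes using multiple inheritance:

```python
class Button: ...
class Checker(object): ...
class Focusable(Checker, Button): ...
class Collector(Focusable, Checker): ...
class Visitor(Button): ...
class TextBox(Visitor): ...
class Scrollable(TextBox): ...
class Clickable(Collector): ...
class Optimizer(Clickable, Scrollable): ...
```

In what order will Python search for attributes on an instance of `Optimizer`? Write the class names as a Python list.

L[Optimizer] = Optimizer + merge(L[Clickable], L[Scrollable], [Clickable Scrollable])
  take Clickable:  [Clickable Collector Focusable Checker Button object] + [Scrollable TextBox Visitor Button object] + [Clickable Scrollable]
  take Collector:  [Collector Focusable Checker Button object] + [Scrollable TextBox Visitor Button object] + [Scrollable]
  take Focusable:  [Focusable Checker Button object] + [Scrollable TextBox Visitor Button object] + [Scrollable]
  take Checker:  [Checker Button object] + [Scrollable TextBox Visitor Button object] + [Scrollable]
  take Scrollable:  [Button object] + [Scrollable TextBox Visitor Button object] + [Scrollable]
  take TextBox:  [Button object] + [TextBox Visitor Button object]
  take Visitor:  [Button object] + [Visitor Button object]
  take Button:  [Button object] + [Button object]
  take object:  [object] + [object]

[Optimizer, Clickable, Collector, Focusable, Checker, Scrollable, TextBox, Visitor, Button, object]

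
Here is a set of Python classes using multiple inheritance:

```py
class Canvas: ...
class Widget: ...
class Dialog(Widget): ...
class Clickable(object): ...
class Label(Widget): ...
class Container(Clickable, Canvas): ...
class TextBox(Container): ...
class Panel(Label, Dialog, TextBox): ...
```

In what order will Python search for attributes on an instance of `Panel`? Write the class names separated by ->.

L[Panel] = Panel + merge(L[Label], L[Dialog], L[TextBox], [Label Dialog TextBox])
  take Label:  [Label Widget object] + [Dialog Widget object] + [TextBox Container Clickable Canvas object] + [Label Dialog TextBox]
  take Dialog:  [Widget object] + [Dialog Widget object] + [TextBox Container Clickable Canvas object] + [Dialog TextBox]
  take Widget:  [Widget object] + [Widget object] + [TextBox Container Clickable Canvas object] + [TextBox]
  take TextBox:  [object] + [object] + [TextBox Container Clickable Canvas object] + [TextBox]
  take Container:  [object] + [object] + [Container Clickable Canvas object]
  take Clickable:  [object] + [object] + [Clickable Canvas object]
  take Canvas:  [object] + [object] + [Canvas object]
  take object:  [object] + [object] + [object]

Panel -> Label -> Dialog -> Widget -> TextBox -> Container -> Clickable -> Canvas -> object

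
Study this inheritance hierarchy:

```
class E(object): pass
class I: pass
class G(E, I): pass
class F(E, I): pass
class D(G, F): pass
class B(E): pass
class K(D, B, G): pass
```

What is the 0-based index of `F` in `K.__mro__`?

4

L[K] = K + merge(L[D], L[B], L[G], [D B G])
  take D:  [D G F E I object] + [B E object] + [G E I object] + [D B G]
  take B:  [G F E I object] + [B E object] + [G E I object] + [B G]
  take G:  [G F E I object] + [E object] + [G E I object] + [G]
  take F:  [F E I object] + [E object] + [E I object]
  take E:  [E I object] + [E object] + [E I object]
  take I:  [I object] + [object] + [I object]
  take object:  [object] + [object] + [object]
MRO: K D B G F E I object
F sits at index 4.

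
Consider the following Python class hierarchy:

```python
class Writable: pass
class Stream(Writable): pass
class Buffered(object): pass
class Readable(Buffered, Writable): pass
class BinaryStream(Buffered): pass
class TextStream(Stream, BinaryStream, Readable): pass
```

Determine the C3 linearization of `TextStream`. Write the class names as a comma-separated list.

L[TextStream] = TextStream + merge(L[Stream], L[BinaryStream], L[Readable], [Stream BinaryStream Readable])
  take Stream:  [Stream Writable object] + [BinaryStream Buffered object] + [Readable Buffered Writable object] + [Stream BinaryStream Readable]
  take BinaryStream:  [Writable object] + [BinaryStream Buffered object] + [Readable Buffered Writable object] + [BinaryStream Readable]
  take Readable:  [Writable object] + [Buffered object] + [Readable Buffered Writable object] + [Readable]
  take Buffered:  [Writable object] + [Buffered object] + [Buffered Writable object]
  take Writable:  [Writable object] + [object] + [Writable object]
  take object:  [object] + [object] + [object]

TextStream, Stream, BinaryStream, Readable, Buffered, Writable, object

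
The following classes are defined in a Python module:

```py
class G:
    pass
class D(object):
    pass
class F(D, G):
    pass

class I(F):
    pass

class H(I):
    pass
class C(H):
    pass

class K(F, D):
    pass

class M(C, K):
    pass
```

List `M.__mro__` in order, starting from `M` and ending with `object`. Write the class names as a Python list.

L[M] = M + merge(L[C], L[K], [C K])
  take C:  [C H I F D G object] + [K F D G object] + [C K]
  take H:  [H I F D G object] + [K F D G object] + [K]
  take I:  [I F D G object] + [K F D G object] + [K]
  take K:  [F D G object] + [K F D G object] + [K]
  take F:  [F D G object] + [F D G object]
  take D:  [D G object] + [D G object]
  take G:  [G object] + [G object]
  take object:  [object] + [object]

[M, C, H, I, K, F, D, G, object]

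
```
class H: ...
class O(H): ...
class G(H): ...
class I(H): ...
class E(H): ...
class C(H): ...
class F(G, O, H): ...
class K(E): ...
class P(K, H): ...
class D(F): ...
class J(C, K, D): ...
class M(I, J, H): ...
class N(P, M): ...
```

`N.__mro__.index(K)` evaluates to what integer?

6

L[N] = N + merge(L[P], L[M], [P M])
  take P:  [P K E H object] + [M I J C K E D F G O H object] + [P M]
  take M:  [K E H object] + [M I J C K E D F G O H object] + [M]
  take I:  [K E H object] + [I J C K E D F G O H object]
  take J:  [K E H object] + [J C K E D F G O H object]
  take C:  [K E H object] + [C K E D F G O H object]
  take K:  [K E H object] + [K E D F G O H object]
  take E:  [E H object] + [E D F G O H object]
  take D:  [H object] + [D F G O H object]
  take F:  [H object] + [F G O H object]
  take G:  [H object] + [G O H object]
  take O:  [H object] + [O H object]
  take H:  [H object] + [H object]
  take object:  [object] + [object]
MRO: N P M I J C K E D F G O H object
K sits at index 6.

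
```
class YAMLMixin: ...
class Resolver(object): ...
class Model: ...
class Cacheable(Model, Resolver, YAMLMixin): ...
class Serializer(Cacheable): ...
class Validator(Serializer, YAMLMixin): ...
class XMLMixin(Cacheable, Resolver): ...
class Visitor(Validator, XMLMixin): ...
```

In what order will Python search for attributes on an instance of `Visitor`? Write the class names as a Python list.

[Visitor, Validator, Serializer, XMLMixin, Cacheable, Model, Resolver, YAMLMixin, object]

L[Visitor] = Visitor + merge(L[Validator], L[XMLMixin], [Validator XMLMixin])
  take Validator:  [Validator Serializer Cacheable Model Resolver YAMLMixin object] + [XMLMixin Cacheable Model Resolver YAMLMixin object] + [Validator XMLMixin]
  take Serializer:  [Serializer Cacheable Model Resolver YAMLMixin object] + [XMLMixin Cacheable Model Resolver YAMLMixin object] + [XMLMixin]
  take XMLMixin:  [Cacheable Model Resolver YAMLMixin object] + [XMLMixin Cacheable Model Resolver YAMLMixin object] + [XMLMixin]
  take Cacheable:  [Cacheable Model Resolver YAMLMixin object] + [Cacheable Model Resolver YAMLMixin object]
  take Model:  [Model Resolver YAMLMixin object] + [Model Resolver YAMLMixin object]
  take Resolver:  [Resolver YAMLMixin object] + [Resolver YAMLMixin object]
  take YAMLMixin:  [YAMLMixin object] + [YAMLMixin object]
  take object:  [object] + [object]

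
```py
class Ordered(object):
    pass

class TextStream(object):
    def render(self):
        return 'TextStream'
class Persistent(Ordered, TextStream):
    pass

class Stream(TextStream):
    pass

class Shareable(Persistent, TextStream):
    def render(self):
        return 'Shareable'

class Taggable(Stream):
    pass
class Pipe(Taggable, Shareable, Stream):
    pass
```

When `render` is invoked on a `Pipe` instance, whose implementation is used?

Shareable

L[Pipe] = Pipe + merge(L[Taggable], L[Shareable], L[Stream], [Taggable Shareable Stream])
  take Taggable:  [Taggable Stream TextStream object] + [Shareable Persistent Ordered TextStream object] + [Stream TextStream object] + [Taggable Shareable Stream]
  take Shareable:  [Stream TextStream object] + [Shareable Persistent Ordered TextStream object] + [Stream TextStream object] + [Shareable Stream]
  take Stream:  [Stream TextStream object] + [Persistent Ordered TextStream object] + [Stream TextStream object] + [Stream]
  take Persistent:  [TextStream object] + [Persistent Ordered TextStream object] + [TextStream object]
  take Ordered:  [TextStream object] + [Ordered TextStream object] + [TextStream object]
  take TextStream:  [TextStream object] + [TextStream object] + [TextStream object]
  take object:  [object] + [object] + [object]
MRO: Pipe Taggable Shareable Stream Persistent Ordered TextStream object
render is defined in: Shareable, TextStream. First along the MRO is Shareable.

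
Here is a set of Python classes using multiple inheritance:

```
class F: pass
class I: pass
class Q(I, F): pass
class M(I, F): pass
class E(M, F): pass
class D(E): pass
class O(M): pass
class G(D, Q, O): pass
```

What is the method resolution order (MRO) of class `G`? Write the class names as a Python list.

L[G] = G + merge(L[D], L[Q], L[O], [D Q O])
  take D:  [D E M I F object] + [Q I F object] + [O M I F object] + [D Q O]
  take E:  [E M I F object] + [Q I F object] + [O M I F object] + [Q O]
  take Q:  [M I F object] + [Q I F object] + [O M I F object] + [Q O]
  take O:  [M I F object] + [I F object] + [O M I F object] + [O]
  take M:  [M I F object] + [I F object] + [M I F object]
  take I:  [I F object] + [I F object] + [I F object]
  take F:  [F object] + [F object] + [F object]
  take object:  [object] + [object] + [object]

[G, D, E, Q, O, M, I, F, object]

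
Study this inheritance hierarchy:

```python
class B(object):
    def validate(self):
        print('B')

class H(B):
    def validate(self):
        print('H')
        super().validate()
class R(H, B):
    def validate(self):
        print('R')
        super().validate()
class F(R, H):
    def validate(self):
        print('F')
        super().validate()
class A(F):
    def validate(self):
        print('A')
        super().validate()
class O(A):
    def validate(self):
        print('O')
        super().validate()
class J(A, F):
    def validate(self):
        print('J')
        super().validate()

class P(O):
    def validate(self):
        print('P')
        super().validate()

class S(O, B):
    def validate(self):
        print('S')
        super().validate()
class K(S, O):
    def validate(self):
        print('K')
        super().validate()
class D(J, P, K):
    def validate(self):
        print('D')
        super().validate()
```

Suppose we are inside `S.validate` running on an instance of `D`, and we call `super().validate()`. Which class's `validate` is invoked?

O

L[D] = D + merge(L[J], L[P], L[K], [J P K])
  take J:  [J A F R H B object] + [P O A F R H B object] + [K S O A F R H B object] + [J P K]
  take P:  [A F R H B object] + [P O A F R H B object] + [K S O A F R H B object] + [P K]
  take K:  [A F R H B object] + [O A F R H B object] + [K S O A F R H B object] + [K]
  take S:  [A F R H B object] + [O A F R H B object] + [S O A F R H B object]
  take O:  [A F R H B object] + [O A F R H B object] + [O A F R H B object]
  take A:  [A F R H B object] + [A F R H B object] + [A F R H B object]
  take F:  [F R H B object] + [F R H B object] + [F R H B object]
  take R:  [R H B object] + [R H B object] + [R H B object]
  take H:  [H B object] + [H B object] + [H B object]
  take B:  [B object] + [B object] + [B object]
  take object:  [object] + [object] + [object]
MRO: D J P K S O A F R H B object
super() in S.validate on a D instance goes to the class after S in D's MRO: O.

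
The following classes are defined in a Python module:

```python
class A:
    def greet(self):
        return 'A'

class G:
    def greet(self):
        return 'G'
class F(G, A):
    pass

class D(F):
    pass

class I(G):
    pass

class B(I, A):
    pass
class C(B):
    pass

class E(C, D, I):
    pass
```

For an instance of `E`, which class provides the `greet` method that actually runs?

L[E] = E + merge(L[C], L[D], L[I], [C D I])
  take C:  [C B I G A object] + [D F G A object] + [I G object] + [C D I]
  take B:  [B I G A object] + [D F G A object] + [I G object] + [D I]
  take D:  [I G A object] + [D F G A object] + [I G object] + [D I]
  take I:  [I G A object] + [F G A object] + [I G object] + [I]
  take F:  [G A object] + [F G A object] + [G object]
  take G:  [G A object] + [G A object] + [G object]
  take A:  [A object] + [A object] + [object]
  take object:  [object] + [object] + [object]
MRO: E C B D I F G A object
greet is defined in: A, G. First along the MRO is G.

G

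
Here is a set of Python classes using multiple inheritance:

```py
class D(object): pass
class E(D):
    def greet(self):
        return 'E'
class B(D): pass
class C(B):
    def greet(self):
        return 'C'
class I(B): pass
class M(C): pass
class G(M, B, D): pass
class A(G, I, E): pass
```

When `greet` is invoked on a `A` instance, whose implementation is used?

L[A] = A + merge(L[G], L[I], L[E], [G I E])
  take G:  [G M C B D object] + [I B D object] + [E D object] + [G I E]
  take M:  [M C B D object] + [I B D object] + [E D object] + [I E]
  take C:  [C B D object] + [I B D object] + [E D object] + [I E]
  take I:  [B D object] + [I B D object] + [E D object] + [I E]
  take B:  [B D object] + [B D object] + [E D object] + [E]
  take E:  [D object] + [D object] + [E D object] + [E]
  take D:  [D object] + [D object] + [D object]
  take object:  [object] + [object] + [object]
MRO: A G M C I B E D object
greet is defined in: C, E. First along the MRO is C.

C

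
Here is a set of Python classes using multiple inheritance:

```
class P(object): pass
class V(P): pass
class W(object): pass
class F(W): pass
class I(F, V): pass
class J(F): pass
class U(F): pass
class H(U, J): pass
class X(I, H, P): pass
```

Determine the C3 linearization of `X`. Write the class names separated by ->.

L[X] = X + merge(L[I], L[H], L[P], [I H P])
  take I:  [I F W V P object] + [H U J F W object] + [P object] + [I H P]
  take H:  [F W V P object] + [H U J F W object] + [P object] + [H P]
  take U:  [F W V P object] + [U J F W object] + [P object] + [P]
  take J:  [F W V P object] + [J F W object] + [P object] + [P]
  take F:  [F W V P object] + [F W object] + [P object] + [P]
  take W:  [W V P object] + [W object] + [P object] + [P]
  take V:  [V P object] + [object] + [P object] + [P]
  take P:  [P object] + [object] + [P object] + [P]
  take object:  [object] + [object] + [object]

X -> I -> H -> U -> J -> F -> W -> V -> P -> object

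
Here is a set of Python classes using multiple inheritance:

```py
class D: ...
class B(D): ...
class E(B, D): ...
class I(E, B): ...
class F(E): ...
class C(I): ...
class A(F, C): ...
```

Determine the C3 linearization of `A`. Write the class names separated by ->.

A -> F -> C -> I -> E -> B -> D -> object

L[A] = A + merge(L[F], L[C], [F C])
  take F:  [F E B D object] + [C I E B D object] + [F C]
  take C:  [E B D object] + [C I E B D object] + [C]
  take I:  [E B D object] + [I E B D object]
  take E:  [E B D object] + [E B D object]
  take B:  [B D object] + [B D object]
  take D:  [D object] + [D object]
  take object:  [object] + [object]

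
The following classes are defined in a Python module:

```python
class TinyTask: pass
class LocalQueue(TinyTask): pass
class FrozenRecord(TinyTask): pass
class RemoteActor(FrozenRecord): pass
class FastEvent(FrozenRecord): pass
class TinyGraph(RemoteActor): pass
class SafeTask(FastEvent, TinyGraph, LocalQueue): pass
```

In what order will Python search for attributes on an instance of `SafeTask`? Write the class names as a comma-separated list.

L[SafeTask] = SafeTask + merge(L[FastEvent], L[TinyGraph], L[LocalQueue], [FastEvent TinyGraph LocalQueue])
  take FastEvent:  [FastEvent FrozenRecord TinyTask object] + [TinyGraph RemoteActor FrozenRecord TinyTask object] + [LocalQueue TinyTask object] + [FastEvent TinyGraph LocalQueue]
  take TinyGraph:  [FrozenRecord TinyTask object] + [TinyGraph RemoteActor FrozenRecord TinyTask object] + [LocalQueue TinyTask object] + [TinyGraph LocalQueue]
  take RemoteActor:  [FrozenRecord TinyTask object] + [RemoteActor FrozenRecord TinyTask object] + [LocalQueue TinyTask object] + [LocalQueue]
  take FrozenRecord:  [FrozenRecord TinyTask object] + [FrozenRecord TinyTask object] + [LocalQueue TinyTask object] + [LocalQueue]
  take LocalQueue:  [TinyTask object] + [TinyTask object] + [LocalQueue TinyTask object] + [LocalQueue]
  take TinyTask:  [TinyTask object] + [TinyTask object] + [TinyTask object]
  take object:  [object] + [object] + [object]

SafeTask, FastEvent, TinyGraph, RemoteActor, FrozenRecord, LocalQueue, TinyTask, object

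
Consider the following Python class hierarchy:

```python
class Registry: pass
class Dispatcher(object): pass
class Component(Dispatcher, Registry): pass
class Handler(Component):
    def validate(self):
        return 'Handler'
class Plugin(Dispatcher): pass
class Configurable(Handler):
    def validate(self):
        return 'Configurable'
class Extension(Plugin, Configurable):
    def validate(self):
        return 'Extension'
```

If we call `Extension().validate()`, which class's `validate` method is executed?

Extension

L[Extension] = Extension + merge(L[Plugin], L[Configurable], [Plugin Configurable])
  take Plugin:  [Plugin Dispatcher object] + [Configurable Handler Component Dispatcher Registry object] + [Plugin Configurable]
  take Configurable:  [Dispatcher object] + [Configurable Handler Component Dispatcher Registry object] + [Configurable]
  take Handler:  [Dispatcher object] + [Handler Component Dispatcher Registry object]
  take Component:  [Dispatcher object] + [Component Dispatcher Registry object]
  take Dispatcher:  [Dispatcher object] + [Dispatcher Registry object]
  take Registry:  [object] + [Registry object]
  take object:  [object] + [object]
MRO: Extension Plugin Configurable Handler Component Dispatcher Registry object
validate is defined in: Configurable, Extension, Handler. First along the MRO is Extension.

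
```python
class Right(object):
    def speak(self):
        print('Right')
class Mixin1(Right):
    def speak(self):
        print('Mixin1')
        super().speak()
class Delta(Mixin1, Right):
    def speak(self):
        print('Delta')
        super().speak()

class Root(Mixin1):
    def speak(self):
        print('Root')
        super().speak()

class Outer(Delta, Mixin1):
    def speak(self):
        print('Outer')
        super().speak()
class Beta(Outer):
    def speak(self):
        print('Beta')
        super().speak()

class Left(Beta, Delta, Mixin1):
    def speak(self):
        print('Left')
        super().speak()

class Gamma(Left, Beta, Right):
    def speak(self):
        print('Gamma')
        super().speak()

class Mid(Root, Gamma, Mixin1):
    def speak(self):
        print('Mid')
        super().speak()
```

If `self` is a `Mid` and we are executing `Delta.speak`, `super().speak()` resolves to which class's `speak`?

L[Mid] = Mid + merge(L[Root], L[Gamma], L[Mixin1], [Root Gamma Mixin1])
  take Root:  [Root Mixin1 Right object] + [Gamma Left Beta Outer Delta Mixin1 Right object] + [Mixin1 Right object] + [Root Gamma Mixin1]
  take Gamma:  [Mixin1 Right object] + [Gamma Left Beta Outer Delta Mixin1 Right object] + [Mixin1 Right object] + [Gamma Mixin1]
  take Left:  [Mixin1 Right object] + [Left Beta Outer Delta Mixin1 Right object] + [Mixin1 Right object] + [Mixin1]
  take Beta:  [Mixin1 Right object] + [Beta Outer Delta Mixin1 Right object] + [Mixin1 Right object] + [Mixin1]
  take Outer:  [Mixin1 Right object] + [Outer Delta Mixin1 Right object] + [Mixin1 Right object] + [Mixin1]
  take Delta:  [Mixin1 Right object] + [Delta Mixin1 Right object] + [Mixin1 Right object] + [Mixin1]
  take Mixin1:  [Mixin1 Right object] + [Mixin1 Right object] + [Mixin1 Right object] + [Mixin1]
  take Right:  [Right object] + [Right object] + [Right object]
  take object:  [object] + [object] + [object]
MRO: Mid Root Gamma Left Beta Outer Delta Mixin1 Right object
super() in Delta.speak on a Mid instance goes to the class after Delta in Mid's MRO: Mixin1.

Mixin1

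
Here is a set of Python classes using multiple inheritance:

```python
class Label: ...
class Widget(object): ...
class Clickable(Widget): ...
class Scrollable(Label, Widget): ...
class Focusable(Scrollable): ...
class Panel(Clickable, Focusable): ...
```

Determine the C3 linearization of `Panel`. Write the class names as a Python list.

L[Panel] = Panel + merge(L[Clickable], L[Focusable], [Clickable Focusable])
  take Clickable:  [Clickable Widget object] + [Focusable Scrollable Label Widget object] + [Clickable Focusable]
  take Focusable:  [Widget object] + [Focusable Scrollable Label Widget object] + [Focusable]
  take Scrollable:  [Widget object] + [Scrollable Label Widget object]
  take Label:  [Widget object] + [Label Widget object]
  take Widget:  [Widget object] + [Widget object]
  take object:  [object] + [object]

[Panel, Clickable, Focusable, Scrollable, Label, Widget, object]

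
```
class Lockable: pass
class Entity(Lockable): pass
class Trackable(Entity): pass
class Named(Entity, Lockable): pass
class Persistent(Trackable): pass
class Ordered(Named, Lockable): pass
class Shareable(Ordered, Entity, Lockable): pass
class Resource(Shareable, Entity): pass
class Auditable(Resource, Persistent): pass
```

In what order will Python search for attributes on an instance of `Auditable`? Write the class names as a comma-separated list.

Auditable, Resource, Shareable, Ordered, Named, Persistent, Trackable, Entity, Lockable, object

L[Auditable] = Auditable + merge(L[Resource], L[Persistent], [Resource Persistent])
  take Resource:  [Resource Shareable Ordered Named Entity Lockable object] + [Persistent Trackable Entity Lockable object] + [Resource Persistent]
  take Shareable:  [Shareable Ordered Named Entity Lockable object] + [Persistent Trackable Entity Lockable object] + [Persistent]
  take Ordered:  [Ordered Named Entity Lockable object] + [Persistent Trackable Entity Lockable object] + [Persistent]
  take Named:  [Named Entity Lockable object] + [Persistent Trackable Entity Lockable object] + [Persistent]
  take Persistent:  [Entity Lockable object] + [Persistent Trackable Entity Lockable object] + [Persistent]
  take Trackable:  [Entity Lockable object] + [Trackable Entity Lockable object]
  take Entity:  [Entity Lockable object] + [Entity Lockable object]
  take Lockable:  [Lockable object] + [Lockable object]
  take object:  [object] + [object]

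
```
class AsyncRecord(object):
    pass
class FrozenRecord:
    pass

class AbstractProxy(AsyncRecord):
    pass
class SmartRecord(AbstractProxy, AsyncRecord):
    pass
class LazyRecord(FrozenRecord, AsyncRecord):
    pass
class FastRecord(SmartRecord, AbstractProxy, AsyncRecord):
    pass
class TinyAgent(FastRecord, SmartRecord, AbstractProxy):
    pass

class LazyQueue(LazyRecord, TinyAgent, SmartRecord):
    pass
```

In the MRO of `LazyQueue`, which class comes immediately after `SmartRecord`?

L[LazyQueue] = LazyQueue + merge(L[LazyRecord], L[TinyAgent], L[SmartRecord], [LazyRecord TinyAgent SmartRecord])
  take LazyRecord:  [LazyRecord FrozenRecord AsyncRecord object] + [TinyAgent FastRecord SmartRecord AbstractProxy AsyncRecord object] + [SmartRecord AbstractProxy AsyncRecord object] + [LazyRecord TinyAgent SmartRecord]
  take FrozenRecord:  [FrozenRecord AsyncRecord object] + [TinyAgent FastRecord SmartRecord AbstractProxy AsyncRecord object] + [SmartRecord AbstractProxy AsyncRecord object] + [TinyAgent SmartRecord]
  take TinyAgent:  [AsyncRecord object] + [TinyAgent FastRecord SmartRecord AbstractProxy AsyncRecord object] + [SmartRecord AbstractProxy AsyncRecord object] + [TinyAgent SmartRecord]
  take FastRecord:  [AsyncRecord object] + [FastRecord SmartRecord AbstractProxy AsyncRecord object] + [SmartRecord AbstractProxy AsyncRecord object] + [SmartRecord]
  take SmartRecord:  [AsyncRecord object] + [SmartRecord AbstractProxy AsyncRecord object] + [SmartRecord AbstractProxy AsyncRecord object] + [SmartRecord]
  take AbstractProxy:  [AsyncRecord object] + [AbstractProxy AsyncRecord object] + [AbstractProxy AsyncRecord object]
  take AsyncRecord:  [AsyncRecord object] + [AsyncRecord object] + [AsyncRecord object]
  take object:  [object] + [object] + [object]
MRO: LazyQueue LazyRecord FrozenRecord TinyAgent FastRecord SmartRecord AbstractProxy AsyncRecord object
SmartRecord is at position 5; next is AbstractProxy.

AbstractProxy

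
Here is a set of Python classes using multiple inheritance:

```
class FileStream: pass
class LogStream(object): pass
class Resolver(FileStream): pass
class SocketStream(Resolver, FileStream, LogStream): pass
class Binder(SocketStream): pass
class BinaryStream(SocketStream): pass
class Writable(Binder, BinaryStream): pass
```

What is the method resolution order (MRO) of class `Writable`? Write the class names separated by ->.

Writable -> Binder -> BinaryStream -> SocketStream -> Resolver -> FileStream -> LogStream -> object

L[Writable] = Writable + merge(L[Binder], L[BinaryStream], [Binder BinaryStream])
  take Binder:  [Binder SocketStream Resolver FileStream LogStream object] + [BinaryStream SocketStream Resolver FileStream LogStream object] + [Binder BinaryStream]
  take BinaryStream:  [SocketStream Resolver FileStream LogStream object] + [BinaryStream SocketStream Resolver FileStream LogStream object] + [BinaryStream]
  take SocketStream:  [SocketStream Resolver FileStream LogStream object] + [SocketStream Resolver FileStream LogStream object]
  take Resolver:  [Resolver FileStream LogStream object] + [Resolver FileStream LogStream object]
  take FileStream:  [FileStream LogStream object] + [FileStream LogStream object]
  take LogStream:  [LogStream object] + [LogStream object]
  take object:  [object] + [object]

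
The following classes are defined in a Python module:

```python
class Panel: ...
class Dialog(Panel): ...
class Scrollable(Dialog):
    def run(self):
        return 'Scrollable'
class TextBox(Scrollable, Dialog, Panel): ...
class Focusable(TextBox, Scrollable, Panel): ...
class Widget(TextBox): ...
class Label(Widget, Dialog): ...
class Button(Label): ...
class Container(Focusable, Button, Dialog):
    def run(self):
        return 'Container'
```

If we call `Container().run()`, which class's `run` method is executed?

L[Container] = Container + merge(L[Focusable], L[Button], L[Dialog], [Focusable Button Dialog])
  take Focusable:  [Focusable TextBox Scrollable Dialog Panel object] + [Button Label Widget TextBox Scrollable Dialog Panel object] + [Dialog Panel object] + [Focusable Button Dialog]
  take Button:  [TextBox Scrollable Dialog Panel object] + [Button Label Widget TextBox Scrollable Dialog Panel object] + [Dialog Panel object] + [Button Dialog]
  take Label:  [TextBox Scrollable Dialog Panel object] + [Label Widget TextBox Scrollable Dialog Panel object] + [Dialog Panel object] + [Dialog]
  take Widget:  [TextBox Scrollable Dialog Panel object] + [Widget TextBox Scrollable Dialog Panel object] + [Dialog Panel object] + [Dialog]
  take TextBox:  [TextBox Scrollable Dialog Panel object] + [TextBox Scrollable Dialog Panel object] + [Dialog Panel object] + [Dialog]
  take Scrollable:  [Scrollable Dialog Panel object] + [Scrollable Dialog Panel object] + [Dialog Panel object] + [Dialog]
  take Dialog:  [Dialog Panel object] + [Dialog Panel object] + [Dialog Panel object] + [Dialog]
  take Panel:  [Panel object] + [Panel object] + [Panel object]
  take object:  [object] + [object] + [object]
MRO: Container Focusable Button Label Widget TextBox Scrollable Dialog Panel object
run is defined in: Container, Scrollable. First along the MRO is Container.

Container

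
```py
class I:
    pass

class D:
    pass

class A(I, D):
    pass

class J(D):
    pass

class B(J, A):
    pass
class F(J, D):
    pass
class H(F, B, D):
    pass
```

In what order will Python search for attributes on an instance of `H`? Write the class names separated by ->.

L[H] = H + merge(L[F], L[B], L[D], [F B D])
  take F:  [F J D object] + [B J A I D object] + [D object] + [F B D]
  take B:  [J D object] + [B J A I D object] + [D object] + [B D]
  take J:  [J D object] + [J A I D object] + [D object] + [D]
  take A:  [D object] + [A I D object] + [D object] + [D]
  take I:  [D object] + [I D object] + [D object] + [D]
  take D:  [D object] + [D object] + [D object] + [D]
  take object:  [object] + [object] + [object]

H -> F -> B -> J -> A -> I -> D -> object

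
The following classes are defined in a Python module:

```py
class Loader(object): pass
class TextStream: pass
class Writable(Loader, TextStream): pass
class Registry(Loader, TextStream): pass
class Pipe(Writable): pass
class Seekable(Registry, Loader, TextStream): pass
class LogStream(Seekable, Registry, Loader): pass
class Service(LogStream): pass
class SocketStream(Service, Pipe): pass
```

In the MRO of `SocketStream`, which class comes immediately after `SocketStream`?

L[SocketStream] = SocketStream + merge(L[Service], L[Pipe], [Service Pipe])
  take Service:  [Service LogStream Seekable Registry Loader TextStream object] + [Pipe Writable Loader TextStream object] + [Service Pipe]
  take LogStream:  [LogStream Seekable Registry Loader TextStream object] + [Pipe Writable Loader TextStream object] + [Pipe]
  take Seekable:  [Seekable Registry Loader TextStream object] + [Pipe Writable Loader TextStream object] + [Pipe]
  take Registry:  [Registry Loader TextStream object] + [Pipe Writable Loader TextStream object] + [Pipe]
  take Pipe:  [Loader TextStream object] + [Pipe Writable Loader TextStream object] + [Pipe]
  take Writable:  [Loader TextStream object] + [Writable Loader TextStream object]
  take Loader:  [Loader TextStream object] + [Loader TextStream object]
  take TextStream:  [TextStream object] + [TextStream object]
  take object:  [object] + [object]
MRO: SocketStream Service LogStream Seekable Registry Pipe Writable Loader TextStream object
SocketStream is at position 0; next is Service.

Service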